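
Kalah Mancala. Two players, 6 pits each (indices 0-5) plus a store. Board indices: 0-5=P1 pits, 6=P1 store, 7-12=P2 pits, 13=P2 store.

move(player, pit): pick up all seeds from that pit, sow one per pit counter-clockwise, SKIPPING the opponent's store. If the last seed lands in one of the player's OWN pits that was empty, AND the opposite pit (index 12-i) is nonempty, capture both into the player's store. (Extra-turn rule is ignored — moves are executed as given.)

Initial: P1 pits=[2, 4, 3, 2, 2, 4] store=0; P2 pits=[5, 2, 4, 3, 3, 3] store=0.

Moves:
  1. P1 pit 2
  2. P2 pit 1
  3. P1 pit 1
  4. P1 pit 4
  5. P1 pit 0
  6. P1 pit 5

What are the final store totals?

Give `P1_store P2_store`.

Move 1: P1 pit2 -> P1=[2,4,0,3,3,5](0) P2=[5,2,4,3,3,3](0)
Move 2: P2 pit1 -> P1=[2,4,0,3,3,5](0) P2=[5,0,5,4,3,3](0)
Move 3: P1 pit1 -> P1=[2,0,1,4,4,6](0) P2=[5,0,5,4,3,3](0)
Move 4: P1 pit4 -> P1=[2,0,1,4,0,7](1) P2=[6,1,5,4,3,3](0)
Move 5: P1 pit0 -> P1=[0,1,2,4,0,7](1) P2=[6,1,5,4,3,3](0)
Move 6: P1 pit5 -> P1=[0,1,2,4,0,0](2) P2=[7,2,6,5,4,4](0)

Answer: 2 0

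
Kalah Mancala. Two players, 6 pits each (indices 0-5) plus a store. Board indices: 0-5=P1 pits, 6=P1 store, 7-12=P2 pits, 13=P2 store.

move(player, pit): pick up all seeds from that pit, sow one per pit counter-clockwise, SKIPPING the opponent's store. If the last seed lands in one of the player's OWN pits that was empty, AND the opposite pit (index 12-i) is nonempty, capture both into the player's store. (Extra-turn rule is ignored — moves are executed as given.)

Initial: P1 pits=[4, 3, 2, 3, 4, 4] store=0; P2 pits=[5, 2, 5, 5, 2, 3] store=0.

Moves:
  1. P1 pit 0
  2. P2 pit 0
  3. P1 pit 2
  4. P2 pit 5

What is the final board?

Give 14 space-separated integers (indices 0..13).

Move 1: P1 pit0 -> P1=[0,4,3,4,5,4](0) P2=[5,2,5,5,2,3](0)
Move 2: P2 pit0 -> P1=[0,4,3,4,5,4](0) P2=[0,3,6,6,3,4](0)
Move 3: P1 pit2 -> P1=[0,4,0,5,6,5](0) P2=[0,3,6,6,3,4](0)
Move 4: P2 pit5 -> P1=[1,5,1,5,6,5](0) P2=[0,3,6,6,3,0](1)

Answer: 1 5 1 5 6 5 0 0 3 6 6 3 0 1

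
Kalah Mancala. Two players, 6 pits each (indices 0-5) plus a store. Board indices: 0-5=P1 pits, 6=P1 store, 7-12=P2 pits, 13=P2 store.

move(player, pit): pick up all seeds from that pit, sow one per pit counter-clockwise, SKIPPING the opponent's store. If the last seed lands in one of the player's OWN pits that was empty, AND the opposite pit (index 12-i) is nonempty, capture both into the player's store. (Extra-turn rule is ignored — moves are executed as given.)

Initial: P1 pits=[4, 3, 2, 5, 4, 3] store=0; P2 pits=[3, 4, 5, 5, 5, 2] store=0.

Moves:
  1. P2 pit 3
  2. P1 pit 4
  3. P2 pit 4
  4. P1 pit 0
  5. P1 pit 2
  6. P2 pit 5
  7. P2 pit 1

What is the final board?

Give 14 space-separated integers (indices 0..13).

Move 1: P2 pit3 -> P1=[5,4,2,5,4,3](0) P2=[3,4,5,0,6,3](1)
Move 2: P1 pit4 -> P1=[5,4,2,5,0,4](1) P2=[4,5,5,0,6,3](1)
Move 3: P2 pit4 -> P1=[6,5,3,6,0,4](1) P2=[4,5,5,0,0,4](2)
Move 4: P1 pit0 -> P1=[0,6,4,7,1,5](2) P2=[4,5,5,0,0,4](2)
Move 5: P1 pit2 -> P1=[0,6,0,8,2,6](3) P2=[4,5,5,0,0,4](2)
Move 6: P2 pit5 -> P1=[1,7,1,8,2,6](3) P2=[4,5,5,0,0,0](3)
Move 7: P2 pit1 -> P1=[1,7,1,8,2,6](3) P2=[4,0,6,1,1,1](4)

Answer: 1 7 1 8 2 6 3 4 0 6 1 1 1 4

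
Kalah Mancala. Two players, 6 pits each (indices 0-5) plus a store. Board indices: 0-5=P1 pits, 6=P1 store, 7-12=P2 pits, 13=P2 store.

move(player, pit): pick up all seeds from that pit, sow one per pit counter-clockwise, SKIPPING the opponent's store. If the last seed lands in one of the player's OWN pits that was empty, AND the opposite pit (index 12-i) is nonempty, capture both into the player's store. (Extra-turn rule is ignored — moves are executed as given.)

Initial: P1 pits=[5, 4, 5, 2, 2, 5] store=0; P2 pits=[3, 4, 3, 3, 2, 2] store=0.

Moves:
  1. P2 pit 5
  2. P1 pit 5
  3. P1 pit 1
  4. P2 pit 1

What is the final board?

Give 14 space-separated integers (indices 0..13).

Answer: 6 0 6 3 3 0 6 0 0 5 5 3 1 2

Derivation:
Move 1: P2 pit5 -> P1=[6,4,5,2,2,5](0) P2=[3,4,3,3,2,0](1)
Move 2: P1 pit5 -> P1=[6,4,5,2,2,0](1) P2=[4,5,4,4,2,0](1)
Move 3: P1 pit1 -> P1=[6,0,6,3,3,0](6) P2=[0,5,4,4,2,0](1)
Move 4: P2 pit1 -> P1=[6,0,6,3,3,0](6) P2=[0,0,5,5,3,1](2)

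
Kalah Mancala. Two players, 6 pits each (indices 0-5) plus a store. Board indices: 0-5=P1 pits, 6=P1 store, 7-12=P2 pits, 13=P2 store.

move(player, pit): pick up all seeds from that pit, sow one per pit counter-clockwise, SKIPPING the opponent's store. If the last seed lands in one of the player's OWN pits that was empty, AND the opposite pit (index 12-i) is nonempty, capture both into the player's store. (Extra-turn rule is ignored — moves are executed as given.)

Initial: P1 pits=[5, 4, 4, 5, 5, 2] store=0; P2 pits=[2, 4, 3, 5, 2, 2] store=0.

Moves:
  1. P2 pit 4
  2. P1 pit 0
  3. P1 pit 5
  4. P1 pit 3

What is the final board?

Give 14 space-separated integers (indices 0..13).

Move 1: P2 pit4 -> P1=[5,4,4,5,5,2](0) P2=[2,4,3,5,0,3](1)
Move 2: P1 pit0 -> P1=[0,5,5,6,6,3](0) P2=[2,4,3,5,0,3](1)
Move 3: P1 pit5 -> P1=[0,5,5,6,6,0](1) P2=[3,5,3,5,0,3](1)
Move 4: P1 pit3 -> P1=[0,5,5,0,7,1](2) P2=[4,6,4,5,0,3](1)

Answer: 0 5 5 0 7 1 2 4 6 4 5 0 3 1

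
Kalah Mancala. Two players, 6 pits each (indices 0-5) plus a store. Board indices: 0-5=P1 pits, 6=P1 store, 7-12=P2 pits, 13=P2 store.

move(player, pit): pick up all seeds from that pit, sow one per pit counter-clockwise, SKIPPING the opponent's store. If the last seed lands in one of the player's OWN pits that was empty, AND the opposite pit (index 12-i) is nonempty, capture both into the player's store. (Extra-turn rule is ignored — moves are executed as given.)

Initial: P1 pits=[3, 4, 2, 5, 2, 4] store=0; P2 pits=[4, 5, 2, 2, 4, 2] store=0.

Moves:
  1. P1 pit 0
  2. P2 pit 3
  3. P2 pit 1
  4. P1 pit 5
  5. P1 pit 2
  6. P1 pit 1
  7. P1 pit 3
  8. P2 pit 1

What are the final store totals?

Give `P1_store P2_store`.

Move 1: P1 pit0 -> P1=[0,5,3,6,2,4](0) P2=[4,5,2,2,4,2](0)
Move 2: P2 pit3 -> P1=[0,5,3,6,2,4](0) P2=[4,5,2,0,5,3](0)
Move 3: P2 pit1 -> P1=[0,5,3,6,2,4](0) P2=[4,0,3,1,6,4](1)
Move 4: P1 pit5 -> P1=[0,5,3,6,2,0](1) P2=[5,1,4,1,6,4](1)
Move 5: P1 pit2 -> P1=[0,5,0,7,3,0](7) P2=[0,1,4,1,6,4](1)
Move 6: P1 pit1 -> P1=[0,0,1,8,4,1](8) P2=[0,1,4,1,6,4](1)
Move 7: P1 pit3 -> P1=[0,0,1,0,5,2](9) P2=[1,2,5,2,7,4](1)
Move 8: P2 pit1 -> P1=[0,0,1,0,5,2](9) P2=[1,0,6,3,7,4](1)

Answer: 9 1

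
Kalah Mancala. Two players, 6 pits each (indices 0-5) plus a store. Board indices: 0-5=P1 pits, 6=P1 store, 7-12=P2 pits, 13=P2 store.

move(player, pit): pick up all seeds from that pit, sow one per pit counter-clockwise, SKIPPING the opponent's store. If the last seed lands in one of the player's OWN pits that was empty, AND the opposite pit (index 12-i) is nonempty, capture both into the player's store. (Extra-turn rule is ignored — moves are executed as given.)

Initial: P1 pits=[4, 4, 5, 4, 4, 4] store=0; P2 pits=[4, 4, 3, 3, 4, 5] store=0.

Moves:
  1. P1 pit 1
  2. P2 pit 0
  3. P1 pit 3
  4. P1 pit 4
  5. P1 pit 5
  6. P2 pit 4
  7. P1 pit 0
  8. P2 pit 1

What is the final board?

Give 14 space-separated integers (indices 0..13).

Answer: 1 3 9 2 1 0 7 0 0 7 7 1 8 2

Derivation:
Move 1: P1 pit1 -> P1=[4,0,6,5,5,5](0) P2=[4,4,3,3,4,5](0)
Move 2: P2 pit0 -> P1=[4,0,6,5,5,5](0) P2=[0,5,4,4,5,5](0)
Move 3: P1 pit3 -> P1=[4,0,6,0,6,6](1) P2=[1,6,4,4,5,5](0)
Move 4: P1 pit4 -> P1=[4,0,6,0,0,7](2) P2=[2,7,5,5,5,5](0)
Move 5: P1 pit5 -> P1=[4,0,6,0,0,0](3) P2=[3,8,6,6,6,6](0)
Move 6: P2 pit4 -> P1=[5,1,7,1,0,0](3) P2=[3,8,6,6,0,7](1)
Move 7: P1 pit0 -> P1=[0,2,8,2,1,0](7) P2=[0,8,6,6,0,7](1)
Move 8: P2 pit1 -> P1=[1,3,9,2,1,0](7) P2=[0,0,7,7,1,8](2)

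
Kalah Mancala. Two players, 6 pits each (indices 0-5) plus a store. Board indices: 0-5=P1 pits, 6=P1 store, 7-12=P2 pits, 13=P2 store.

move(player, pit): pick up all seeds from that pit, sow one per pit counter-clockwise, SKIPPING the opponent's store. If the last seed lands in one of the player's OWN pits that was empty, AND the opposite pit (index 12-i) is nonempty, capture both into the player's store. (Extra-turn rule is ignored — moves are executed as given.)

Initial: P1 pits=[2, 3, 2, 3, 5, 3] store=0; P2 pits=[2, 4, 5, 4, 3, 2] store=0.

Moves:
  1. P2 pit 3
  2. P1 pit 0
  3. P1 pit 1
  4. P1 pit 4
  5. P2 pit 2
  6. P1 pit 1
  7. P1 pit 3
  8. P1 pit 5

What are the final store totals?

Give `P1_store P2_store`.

Answer: 3 2

Derivation:
Move 1: P2 pit3 -> P1=[3,3,2,3,5,3](0) P2=[2,4,5,0,4,3](1)
Move 2: P1 pit0 -> P1=[0,4,3,4,5,3](0) P2=[2,4,5,0,4,3](1)
Move 3: P1 pit1 -> P1=[0,0,4,5,6,4](0) P2=[2,4,5,0,4,3](1)
Move 4: P1 pit4 -> P1=[0,0,4,5,0,5](1) P2=[3,5,6,1,4,3](1)
Move 5: P2 pit2 -> P1=[1,1,4,5,0,5](1) P2=[3,5,0,2,5,4](2)
Move 6: P1 pit1 -> P1=[1,0,5,5,0,5](1) P2=[3,5,0,2,5,4](2)
Move 7: P1 pit3 -> P1=[1,0,5,0,1,6](2) P2=[4,6,0,2,5,4](2)
Move 8: P1 pit5 -> P1=[1,0,5,0,1,0](3) P2=[5,7,1,3,6,4](2)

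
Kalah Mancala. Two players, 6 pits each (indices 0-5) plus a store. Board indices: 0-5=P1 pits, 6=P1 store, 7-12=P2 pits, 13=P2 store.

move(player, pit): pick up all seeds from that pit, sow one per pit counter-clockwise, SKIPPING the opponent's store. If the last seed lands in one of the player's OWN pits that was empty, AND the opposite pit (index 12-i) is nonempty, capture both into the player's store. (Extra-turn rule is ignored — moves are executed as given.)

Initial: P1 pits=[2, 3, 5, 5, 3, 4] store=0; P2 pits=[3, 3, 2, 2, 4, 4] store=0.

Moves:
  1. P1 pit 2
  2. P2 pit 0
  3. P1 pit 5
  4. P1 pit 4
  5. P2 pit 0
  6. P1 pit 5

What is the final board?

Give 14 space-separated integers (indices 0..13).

Move 1: P1 pit2 -> P1=[2,3,0,6,4,5](1) P2=[4,3,2,2,4,4](0)
Move 2: P2 pit0 -> P1=[2,3,0,6,4,5](1) P2=[0,4,3,3,5,4](0)
Move 3: P1 pit5 -> P1=[2,3,0,6,4,0](2) P2=[1,5,4,4,5,4](0)
Move 4: P1 pit4 -> P1=[2,3,0,6,0,1](3) P2=[2,6,4,4,5,4](0)
Move 5: P2 pit0 -> P1=[2,3,0,6,0,1](3) P2=[0,7,5,4,5,4](0)
Move 6: P1 pit5 -> P1=[2,3,0,6,0,0](4) P2=[0,7,5,4,5,4](0)

Answer: 2 3 0 6 0 0 4 0 7 5 4 5 4 0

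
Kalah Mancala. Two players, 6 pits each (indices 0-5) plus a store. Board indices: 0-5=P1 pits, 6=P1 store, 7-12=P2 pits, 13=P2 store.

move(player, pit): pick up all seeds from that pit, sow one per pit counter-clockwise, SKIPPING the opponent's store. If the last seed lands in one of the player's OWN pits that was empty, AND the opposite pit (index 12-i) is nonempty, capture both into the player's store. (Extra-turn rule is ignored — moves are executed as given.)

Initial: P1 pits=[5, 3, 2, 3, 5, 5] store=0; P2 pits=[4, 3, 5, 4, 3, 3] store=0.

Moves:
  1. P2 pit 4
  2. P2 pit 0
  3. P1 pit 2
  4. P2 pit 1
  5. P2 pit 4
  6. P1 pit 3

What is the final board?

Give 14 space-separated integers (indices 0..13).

Move 1: P2 pit4 -> P1=[6,3,2,3,5,5](0) P2=[4,3,5,4,0,4](1)
Move 2: P2 pit0 -> P1=[6,0,2,3,5,5](0) P2=[0,4,6,5,0,4](5)
Move 3: P1 pit2 -> P1=[6,0,0,4,6,5](0) P2=[0,4,6,5,0,4](5)
Move 4: P2 pit1 -> P1=[6,0,0,4,6,5](0) P2=[0,0,7,6,1,5](5)
Move 5: P2 pit4 -> P1=[6,0,0,4,6,5](0) P2=[0,0,7,6,0,6](5)
Move 6: P1 pit3 -> P1=[6,0,0,0,7,6](1) P2=[1,0,7,6,0,6](5)

Answer: 6 0 0 0 7 6 1 1 0 7 6 0 6 5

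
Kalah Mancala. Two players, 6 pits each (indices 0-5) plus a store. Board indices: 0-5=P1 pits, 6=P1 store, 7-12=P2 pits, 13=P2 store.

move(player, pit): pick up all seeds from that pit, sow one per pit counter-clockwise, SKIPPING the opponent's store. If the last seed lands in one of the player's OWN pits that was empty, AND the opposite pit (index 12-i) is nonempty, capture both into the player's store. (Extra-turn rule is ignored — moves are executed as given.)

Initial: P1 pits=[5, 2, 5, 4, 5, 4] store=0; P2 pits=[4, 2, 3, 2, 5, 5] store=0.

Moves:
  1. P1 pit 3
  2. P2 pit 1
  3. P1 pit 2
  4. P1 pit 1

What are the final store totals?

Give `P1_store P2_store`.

Answer: 2 0

Derivation:
Move 1: P1 pit3 -> P1=[5,2,5,0,6,5](1) P2=[5,2,3,2,5,5](0)
Move 2: P2 pit1 -> P1=[5,2,5,0,6,5](1) P2=[5,0,4,3,5,5](0)
Move 3: P1 pit2 -> P1=[5,2,0,1,7,6](2) P2=[6,0,4,3,5,5](0)
Move 4: P1 pit1 -> P1=[5,0,1,2,7,6](2) P2=[6,0,4,3,5,5](0)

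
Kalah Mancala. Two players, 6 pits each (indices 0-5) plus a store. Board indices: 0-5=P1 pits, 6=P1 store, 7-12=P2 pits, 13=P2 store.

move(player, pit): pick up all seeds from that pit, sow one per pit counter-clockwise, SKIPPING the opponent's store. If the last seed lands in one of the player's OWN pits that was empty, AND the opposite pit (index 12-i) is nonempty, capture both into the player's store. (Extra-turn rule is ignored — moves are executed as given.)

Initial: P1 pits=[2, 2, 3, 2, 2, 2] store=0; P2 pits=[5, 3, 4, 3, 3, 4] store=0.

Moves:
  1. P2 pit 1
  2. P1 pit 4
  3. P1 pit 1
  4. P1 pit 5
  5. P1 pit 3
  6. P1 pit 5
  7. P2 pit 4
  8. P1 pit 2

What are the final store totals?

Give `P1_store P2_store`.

Answer: 5 1

Derivation:
Move 1: P2 pit1 -> P1=[2,2,3,2,2,2](0) P2=[5,0,5,4,4,4](0)
Move 2: P1 pit4 -> P1=[2,2,3,2,0,3](1) P2=[5,0,5,4,4,4](0)
Move 3: P1 pit1 -> P1=[2,0,4,3,0,3](1) P2=[5,0,5,4,4,4](0)
Move 4: P1 pit5 -> P1=[2,0,4,3,0,0](2) P2=[6,1,5,4,4,4](0)
Move 5: P1 pit3 -> P1=[2,0,4,0,1,1](3) P2=[6,1,5,4,4,4](0)
Move 6: P1 pit5 -> P1=[2,0,4,0,1,0](4) P2=[6,1,5,4,4,4](0)
Move 7: P2 pit4 -> P1=[3,1,4,0,1,0](4) P2=[6,1,5,4,0,5](1)
Move 8: P1 pit2 -> P1=[3,1,0,1,2,1](5) P2=[6,1,5,4,0,5](1)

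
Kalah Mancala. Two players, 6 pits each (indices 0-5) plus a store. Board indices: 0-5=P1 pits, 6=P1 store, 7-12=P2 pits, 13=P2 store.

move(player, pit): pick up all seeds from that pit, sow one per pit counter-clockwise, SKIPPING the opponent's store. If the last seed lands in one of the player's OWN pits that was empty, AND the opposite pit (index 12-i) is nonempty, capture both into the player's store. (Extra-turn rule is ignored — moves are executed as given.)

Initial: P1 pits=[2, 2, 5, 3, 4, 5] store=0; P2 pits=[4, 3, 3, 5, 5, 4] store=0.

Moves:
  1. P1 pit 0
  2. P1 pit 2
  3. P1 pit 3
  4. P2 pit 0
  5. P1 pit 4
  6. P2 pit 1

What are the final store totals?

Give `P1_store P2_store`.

Answer: 3 2

Derivation:
Move 1: P1 pit0 -> P1=[0,3,6,3,4,5](0) P2=[4,3,3,5,5,4](0)
Move 2: P1 pit2 -> P1=[0,3,0,4,5,6](1) P2=[5,4,3,5,5,4](0)
Move 3: P1 pit3 -> P1=[0,3,0,0,6,7](2) P2=[6,4,3,5,5,4](0)
Move 4: P2 pit0 -> P1=[0,3,0,0,6,7](2) P2=[0,5,4,6,6,5](1)
Move 5: P1 pit4 -> P1=[0,3,0,0,0,8](3) P2=[1,6,5,7,6,5](1)
Move 6: P2 pit1 -> P1=[1,3,0,0,0,8](3) P2=[1,0,6,8,7,6](2)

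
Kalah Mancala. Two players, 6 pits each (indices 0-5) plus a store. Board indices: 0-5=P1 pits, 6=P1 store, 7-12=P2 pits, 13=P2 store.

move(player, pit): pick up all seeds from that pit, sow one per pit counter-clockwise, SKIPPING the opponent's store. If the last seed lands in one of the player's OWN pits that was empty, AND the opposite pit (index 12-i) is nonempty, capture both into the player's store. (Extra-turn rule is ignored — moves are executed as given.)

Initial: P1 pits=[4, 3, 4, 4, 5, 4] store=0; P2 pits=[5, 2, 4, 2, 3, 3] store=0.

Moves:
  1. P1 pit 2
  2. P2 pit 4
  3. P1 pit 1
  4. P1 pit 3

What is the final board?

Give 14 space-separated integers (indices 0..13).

Answer: 5 0 1 0 8 6 2 6 3 5 2 0 4 1

Derivation:
Move 1: P1 pit2 -> P1=[4,3,0,5,6,5](1) P2=[5,2,4,2,3,3](0)
Move 2: P2 pit4 -> P1=[5,3,0,5,6,5](1) P2=[5,2,4,2,0,4](1)
Move 3: P1 pit1 -> P1=[5,0,1,6,7,5](1) P2=[5,2,4,2,0,4](1)
Move 4: P1 pit3 -> P1=[5,0,1,0,8,6](2) P2=[6,3,5,2,0,4](1)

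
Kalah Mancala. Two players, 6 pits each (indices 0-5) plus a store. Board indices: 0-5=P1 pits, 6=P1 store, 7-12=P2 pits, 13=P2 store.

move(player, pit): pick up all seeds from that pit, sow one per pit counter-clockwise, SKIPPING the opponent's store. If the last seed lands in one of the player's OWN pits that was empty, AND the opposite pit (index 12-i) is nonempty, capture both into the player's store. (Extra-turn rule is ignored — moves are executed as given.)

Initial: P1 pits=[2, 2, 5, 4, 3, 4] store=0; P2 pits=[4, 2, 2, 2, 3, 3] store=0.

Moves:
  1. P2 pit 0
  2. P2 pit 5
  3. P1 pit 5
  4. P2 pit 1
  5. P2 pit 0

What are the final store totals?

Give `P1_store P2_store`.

Answer: 1 9

Derivation:
Move 1: P2 pit0 -> P1=[2,2,5,4,3,4](0) P2=[0,3,3,3,4,3](0)
Move 2: P2 pit5 -> P1=[3,3,5,4,3,4](0) P2=[0,3,3,3,4,0](1)
Move 3: P1 pit5 -> P1=[3,3,5,4,3,0](1) P2=[1,4,4,3,4,0](1)
Move 4: P2 pit1 -> P1=[0,3,5,4,3,0](1) P2=[1,0,5,4,5,0](5)
Move 5: P2 pit0 -> P1=[0,3,5,4,0,0](1) P2=[0,0,5,4,5,0](9)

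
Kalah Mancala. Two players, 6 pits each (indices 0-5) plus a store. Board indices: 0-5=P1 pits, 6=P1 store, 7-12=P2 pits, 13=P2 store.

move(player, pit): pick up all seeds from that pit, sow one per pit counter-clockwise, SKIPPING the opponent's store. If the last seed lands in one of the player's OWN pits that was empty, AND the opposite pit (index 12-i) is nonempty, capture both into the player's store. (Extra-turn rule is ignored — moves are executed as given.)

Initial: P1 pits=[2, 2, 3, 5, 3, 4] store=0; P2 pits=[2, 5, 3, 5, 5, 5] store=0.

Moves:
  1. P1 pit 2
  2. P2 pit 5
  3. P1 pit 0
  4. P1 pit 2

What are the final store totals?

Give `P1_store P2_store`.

Move 1: P1 pit2 -> P1=[2,2,0,6,4,5](0) P2=[2,5,3,5,5,5](0)
Move 2: P2 pit5 -> P1=[3,3,1,7,4,5](0) P2=[2,5,3,5,5,0](1)
Move 3: P1 pit0 -> P1=[0,4,2,8,4,5](0) P2=[2,5,3,5,5,0](1)
Move 4: P1 pit2 -> P1=[0,4,0,9,5,5](0) P2=[2,5,3,5,5,0](1)

Answer: 0 1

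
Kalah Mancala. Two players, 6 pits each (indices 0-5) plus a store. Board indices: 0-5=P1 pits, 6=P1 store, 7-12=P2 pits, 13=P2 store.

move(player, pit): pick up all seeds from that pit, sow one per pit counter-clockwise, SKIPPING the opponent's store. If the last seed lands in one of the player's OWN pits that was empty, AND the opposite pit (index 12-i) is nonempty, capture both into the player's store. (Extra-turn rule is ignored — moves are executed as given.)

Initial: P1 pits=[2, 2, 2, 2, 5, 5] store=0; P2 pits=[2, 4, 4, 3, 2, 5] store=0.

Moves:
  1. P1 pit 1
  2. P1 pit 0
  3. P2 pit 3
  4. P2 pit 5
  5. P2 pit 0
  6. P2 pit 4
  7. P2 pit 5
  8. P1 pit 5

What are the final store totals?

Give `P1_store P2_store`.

Answer: 1 4

Derivation:
Move 1: P1 pit1 -> P1=[2,0,3,3,5,5](0) P2=[2,4,4,3,2,5](0)
Move 2: P1 pit0 -> P1=[0,1,4,3,5,5](0) P2=[2,4,4,3,2,5](0)
Move 3: P2 pit3 -> P1=[0,1,4,3,5,5](0) P2=[2,4,4,0,3,6](1)
Move 4: P2 pit5 -> P1=[1,2,5,4,6,5](0) P2=[2,4,4,0,3,0](2)
Move 5: P2 pit0 -> P1=[1,2,5,4,6,5](0) P2=[0,5,5,0,3,0](2)
Move 6: P2 pit4 -> P1=[2,2,5,4,6,5](0) P2=[0,5,5,0,0,1](3)
Move 7: P2 pit5 -> P1=[2,2,5,4,6,5](0) P2=[0,5,5,0,0,0](4)
Move 8: P1 pit5 -> P1=[2,2,5,4,6,0](1) P2=[1,6,6,1,0,0](4)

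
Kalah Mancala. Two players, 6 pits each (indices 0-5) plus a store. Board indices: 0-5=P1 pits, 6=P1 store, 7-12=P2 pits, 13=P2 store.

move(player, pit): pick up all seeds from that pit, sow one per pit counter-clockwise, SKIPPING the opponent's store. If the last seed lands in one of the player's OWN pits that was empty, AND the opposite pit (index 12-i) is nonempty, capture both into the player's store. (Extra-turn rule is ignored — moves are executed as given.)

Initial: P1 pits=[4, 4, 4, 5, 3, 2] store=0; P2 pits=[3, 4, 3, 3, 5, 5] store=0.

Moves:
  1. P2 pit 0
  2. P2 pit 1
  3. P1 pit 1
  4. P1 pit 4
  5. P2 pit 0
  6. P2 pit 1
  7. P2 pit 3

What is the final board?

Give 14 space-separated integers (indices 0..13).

Move 1: P2 pit0 -> P1=[4,4,4,5,3,2](0) P2=[0,5,4,4,5,5](0)
Move 2: P2 pit1 -> P1=[4,4,4,5,3,2](0) P2=[0,0,5,5,6,6](1)
Move 3: P1 pit1 -> P1=[4,0,5,6,4,3](0) P2=[0,0,5,5,6,6](1)
Move 4: P1 pit4 -> P1=[4,0,5,6,0,4](1) P2=[1,1,5,5,6,6](1)
Move 5: P2 pit0 -> P1=[4,0,5,6,0,4](1) P2=[0,2,5,5,6,6](1)
Move 6: P2 pit1 -> P1=[4,0,5,6,0,4](1) P2=[0,0,6,6,6,6](1)
Move 7: P2 pit3 -> P1=[5,1,6,6,0,4](1) P2=[0,0,6,0,7,7](2)

Answer: 5 1 6 6 0 4 1 0 0 6 0 7 7 2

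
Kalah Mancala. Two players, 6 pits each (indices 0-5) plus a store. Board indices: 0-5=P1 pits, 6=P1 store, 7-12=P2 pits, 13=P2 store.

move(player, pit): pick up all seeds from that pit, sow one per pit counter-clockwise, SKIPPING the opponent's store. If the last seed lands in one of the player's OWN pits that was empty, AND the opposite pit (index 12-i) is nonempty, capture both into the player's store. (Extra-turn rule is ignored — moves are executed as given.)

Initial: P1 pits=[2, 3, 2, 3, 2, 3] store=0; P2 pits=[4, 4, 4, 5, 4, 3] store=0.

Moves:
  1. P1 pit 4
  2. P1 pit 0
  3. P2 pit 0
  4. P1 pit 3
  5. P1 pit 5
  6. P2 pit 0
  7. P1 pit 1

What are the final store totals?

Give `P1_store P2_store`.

Move 1: P1 pit4 -> P1=[2,3,2,3,0,4](1) P2=[4,4,4,5,4,3](0)
Move 2: P1 pit0 -> P1=[0,4,3,3,0,4](1) P2=[4,4,4,5,4,3](0)
Move 3: P2 pit0 -> P1=[0,4,3,3,0,4](1) P2=[0,5,5,6,5,3](0)
Move 4: P1 pit3 -> P1=[0,4,3,0,1,5](2) P2=[0,5,5,6,5,3](0)
Move 5: P1 pit5 -> P1=[0,4,3,0,1,0](3) P2=[1,6,6,7,5,3](0)
Move 6: P2 pit0 -> P1=[0,4,3,0,1,0](3) P2=[0,7,6,7,5,3](0)
Move 7: P1 pit1 -> P1=[0,0,4,1,2,1](3) P2=[0,7,6,7,5,3](0)

Answer: 3 0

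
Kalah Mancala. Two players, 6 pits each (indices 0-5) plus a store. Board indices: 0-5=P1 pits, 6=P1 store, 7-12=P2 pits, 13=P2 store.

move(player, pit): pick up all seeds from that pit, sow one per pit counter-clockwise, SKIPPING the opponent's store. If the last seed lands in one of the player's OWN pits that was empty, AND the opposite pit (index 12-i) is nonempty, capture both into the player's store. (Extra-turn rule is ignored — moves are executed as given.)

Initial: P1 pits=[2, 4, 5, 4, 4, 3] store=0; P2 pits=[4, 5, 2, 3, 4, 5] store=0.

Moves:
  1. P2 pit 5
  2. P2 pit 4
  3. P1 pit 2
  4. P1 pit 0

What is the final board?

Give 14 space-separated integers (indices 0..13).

Move 1: P2 pit5 -> P1=[3,5,6,5,4,3](0) P2=[4,5,2,3,4,0](1)
Move 2: P2 pit4 -> P1=[4,6,6,5,4,3](0) P2=[4,5,2,3,0,1](2)
Move 3: P1 pit2 -> P1=[4,6,0,6,5,4](1) P2=[5,6,2,3,0,1](2)
Move 4: P1 pit0 -> P1=[0,7,1,7,6,4](1) P2=[5,6,2,3,0,1](2)

Answer: 0 7 1 7 6 4 1 5 6 2 3 0 1 2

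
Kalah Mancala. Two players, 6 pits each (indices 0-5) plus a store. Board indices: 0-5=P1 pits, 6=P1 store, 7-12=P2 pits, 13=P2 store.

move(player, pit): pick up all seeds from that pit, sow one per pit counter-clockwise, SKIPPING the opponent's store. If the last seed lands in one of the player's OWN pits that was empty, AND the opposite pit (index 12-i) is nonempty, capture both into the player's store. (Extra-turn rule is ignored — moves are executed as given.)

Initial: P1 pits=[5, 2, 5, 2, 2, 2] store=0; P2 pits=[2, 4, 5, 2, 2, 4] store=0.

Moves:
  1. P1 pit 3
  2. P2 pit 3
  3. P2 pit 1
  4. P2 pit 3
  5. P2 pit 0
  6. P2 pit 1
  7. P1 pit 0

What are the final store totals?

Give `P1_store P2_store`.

Move 1: P1 pit3 -> P1=[5,2,5,0,3,3](0) P2=[2,4,5,2,2,4](0)
Move 2: P2 pit3 -> P1=[5,2,5,0,3,3](0) P2=[2,4,5,0,3,5](0)
Move 3: P2 pit1 -> P1=[5,2,5,0,3,3](0) P2=[2,0,6,1,4,6](0)
Move 4: P2 pit3 -> P1=[5,2,5,0,3,3](0) P2=[2,0,6,0,5,6](0)
Move 5: P2 pit0 -> P1=[5,2,5,0,3,3](0) P2=[0,1,7,0,5,6](0)
Move 6: P2 pit1 -> P1=[5,2,5,0,3,3](0) P2=[0,0,8,0,5,6](0)
Move 7: P1 pit0 -> P1=[0,3,6,1,4,4](0) P2=[0,0,8,0,5,6](0)

Answer: 0 0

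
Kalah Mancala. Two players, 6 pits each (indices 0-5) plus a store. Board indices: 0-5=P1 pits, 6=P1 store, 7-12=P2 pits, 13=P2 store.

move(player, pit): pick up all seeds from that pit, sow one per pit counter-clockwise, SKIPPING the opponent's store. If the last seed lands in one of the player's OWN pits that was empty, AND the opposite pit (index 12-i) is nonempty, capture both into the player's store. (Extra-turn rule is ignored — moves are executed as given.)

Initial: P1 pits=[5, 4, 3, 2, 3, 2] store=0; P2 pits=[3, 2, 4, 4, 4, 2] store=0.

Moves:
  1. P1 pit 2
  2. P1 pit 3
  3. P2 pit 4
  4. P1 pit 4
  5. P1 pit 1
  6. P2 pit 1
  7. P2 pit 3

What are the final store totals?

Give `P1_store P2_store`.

Move 1: P1 pit2 -> P1=[5,4,0,3,4,3](0) P2=[3,2,4,4,4,2](0)
Move 2: P1 pit3 -> P1=[5,4,0,0,5,4](1) P2=[3,2,4,4,4,2](0)
Move 3: P2 pit4 -> P1=[6,5,0,0,5,4](1) P2=[3,2,4,4,0,3](1)
Move 4: P1 pit4 -> P1=[6,5,0,0,0,5](2) P2=[4,3,5,4,0,3](1)
Move 5: P1 pit1 -> P1=[6,0,1,1,1,6](3) P2=[4,3,5,4,0,3](1)
Move 6: P2 pit1 -> P1=[6,0,1,1,1,6](3) P2=[4,0,6,5,1,3](1)
Move 7: P2 pit3 -> P1=[7,1,1,1,1,6](3) P2=[4,0,6,0,2,4](2)

Answer: 3 2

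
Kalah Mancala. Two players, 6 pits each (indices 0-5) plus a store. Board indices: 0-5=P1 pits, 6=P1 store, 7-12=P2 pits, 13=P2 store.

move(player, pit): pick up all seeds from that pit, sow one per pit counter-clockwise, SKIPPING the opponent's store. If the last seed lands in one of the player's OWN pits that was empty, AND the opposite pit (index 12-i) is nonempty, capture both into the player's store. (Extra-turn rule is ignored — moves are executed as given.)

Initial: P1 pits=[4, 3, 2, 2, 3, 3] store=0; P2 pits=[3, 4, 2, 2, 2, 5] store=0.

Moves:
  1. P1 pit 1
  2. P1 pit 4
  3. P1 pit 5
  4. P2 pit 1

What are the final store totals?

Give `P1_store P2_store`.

Move 1: P1 pit1 -> P1=[4,0,3,3,4,3](0) P2=[3,4,2,2,2,5](0)
Move 2: P1 pit4 -> P1=[4,0,3,3,0,4](1) P2=[4,5,2,2,2,5](0)
Move 3: P1 pit5 -> P1=[4,0,3,3,0,0](2) P2=[5,6,3,2,2,5](0)
Move 4: P2 pit1 -> P1=[5,0,3,3,0,0](2) P2=[5,0,4,3,3,6](1)

Answer: 2 1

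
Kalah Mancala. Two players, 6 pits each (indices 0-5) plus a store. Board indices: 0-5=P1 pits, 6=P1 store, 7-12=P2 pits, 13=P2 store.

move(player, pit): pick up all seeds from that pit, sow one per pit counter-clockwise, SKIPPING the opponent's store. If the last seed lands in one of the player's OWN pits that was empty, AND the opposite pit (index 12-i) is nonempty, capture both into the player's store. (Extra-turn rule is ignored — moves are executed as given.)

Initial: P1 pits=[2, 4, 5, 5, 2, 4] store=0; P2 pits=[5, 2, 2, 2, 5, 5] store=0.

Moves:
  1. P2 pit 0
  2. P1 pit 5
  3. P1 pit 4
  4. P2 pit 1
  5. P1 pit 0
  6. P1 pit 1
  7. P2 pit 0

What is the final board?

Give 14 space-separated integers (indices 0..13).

Answer: 0 0 7 6 0 2 3 0 0 5 4 7 7 2

Derivation:
Move 1: P2 pit0 -> P1=[2,4,5,5,2,4](0) P2=[0,3,3,3,6,6](0)
Move 2: P1 pit5 -> P1=[2,4,5,5,2,0](1) P2=[1,4,4,3,6,6](0)
Move 3: P1 pit4 -> P1=[2,4,5,5,0,1](2) P2=[1,4,4,3,6,6](0)
Move 4: P2 pit1 -> P1=[2,4,5,5,0,1](2) P2=[1,0,5,4,7,7](0)
Move 5: P1 pit0 -> P1=[0,5,6,5,0,1](2) P2=[1,0,5,4,7,7](0)
Move 6: P1 pit1 -> P1=[0,0,7,6,1,2](3) P2=[1,0,5,4,7,7](0)
Move 7: P2 pit0 -> P1=[0,0,7,6,0,2](3) P2=[0,0,5,4,7,7](2)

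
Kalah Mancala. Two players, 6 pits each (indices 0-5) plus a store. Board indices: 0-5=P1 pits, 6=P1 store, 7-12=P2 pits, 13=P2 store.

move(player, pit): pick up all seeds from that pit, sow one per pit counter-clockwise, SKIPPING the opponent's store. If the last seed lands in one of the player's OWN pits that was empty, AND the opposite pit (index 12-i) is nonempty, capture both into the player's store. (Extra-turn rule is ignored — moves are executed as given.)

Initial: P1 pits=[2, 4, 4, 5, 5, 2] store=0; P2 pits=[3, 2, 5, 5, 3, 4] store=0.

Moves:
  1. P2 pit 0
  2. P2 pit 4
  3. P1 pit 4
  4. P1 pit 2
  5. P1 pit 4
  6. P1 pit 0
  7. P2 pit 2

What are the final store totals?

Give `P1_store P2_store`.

Move 1: P2 pit0 -> P1=[2,4,4,5,5,2](0) P2=[0,3,6,6,3,4](0)
Move 2: P2 pit4 -> P1=[3,4,4,5,5,2](0) P2=[0,3,6,6,0,5](1)
Move 3: P1 pit4 -> P1=[3,4,4,5,0,3](1) P2=[1,4,7,6,0,5](1)
Move 4: P1 pit2 -> P1=[3,4,0,6,1,4](2) P2=[1,4,7,6,0,5](1)
Move 5: P1 pit4 -> P1=[3,4,0,6,0,5](2) P2=[1,4,7,6,0,5](1)
Move 6: P1 pit0 -> P1=[0,5,1,7,0,5](2) P2=[1,4,7,6,0,5](1)
Move 7: P2 pit2 -> P1=[1,6,2,7,0,5](2) P2=[1,4,0,7,1,6](2)

Answer: 2 2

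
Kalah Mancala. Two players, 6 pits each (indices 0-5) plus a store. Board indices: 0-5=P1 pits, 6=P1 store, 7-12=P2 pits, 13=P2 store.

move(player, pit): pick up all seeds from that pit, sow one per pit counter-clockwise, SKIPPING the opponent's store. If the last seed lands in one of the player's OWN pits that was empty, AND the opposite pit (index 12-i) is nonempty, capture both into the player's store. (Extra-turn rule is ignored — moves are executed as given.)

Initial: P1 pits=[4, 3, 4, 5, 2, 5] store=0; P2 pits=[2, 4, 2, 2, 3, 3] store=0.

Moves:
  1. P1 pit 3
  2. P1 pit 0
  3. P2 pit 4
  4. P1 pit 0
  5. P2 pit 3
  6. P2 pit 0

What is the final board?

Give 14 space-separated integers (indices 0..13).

Move 1: P1 pit3 -> P1=[4,3,4,0,3,6](1) P2=[3,5,2,2,3,3](0)
Move 2: P1 pit0 -> P1=[0,4,5,1,4,6](1) P2=[3,5,2,2,3,3](0)
Move 3: P2 pit4 -> P1=[1,4,5,1,4,6](1) P2=[3,5,2,2,0,4](1)
Move 4: P1 pit0 -> P1=[0,5,5,1,4,6](1) P2=[3,5,2,2,0,4](1)
Move 5: P2 pit3 -> P1=[0,5,5,1,4,6](1) P2=[3,5,2,0,1,5](1)
Move 6: P2 pit0 -> P1=[0,5,0,1,4,6](1) P2=[0,6,3,0,1,5](7)

Answer: 0 5 0 1 4 6 1 0 6 3 0 1 5 7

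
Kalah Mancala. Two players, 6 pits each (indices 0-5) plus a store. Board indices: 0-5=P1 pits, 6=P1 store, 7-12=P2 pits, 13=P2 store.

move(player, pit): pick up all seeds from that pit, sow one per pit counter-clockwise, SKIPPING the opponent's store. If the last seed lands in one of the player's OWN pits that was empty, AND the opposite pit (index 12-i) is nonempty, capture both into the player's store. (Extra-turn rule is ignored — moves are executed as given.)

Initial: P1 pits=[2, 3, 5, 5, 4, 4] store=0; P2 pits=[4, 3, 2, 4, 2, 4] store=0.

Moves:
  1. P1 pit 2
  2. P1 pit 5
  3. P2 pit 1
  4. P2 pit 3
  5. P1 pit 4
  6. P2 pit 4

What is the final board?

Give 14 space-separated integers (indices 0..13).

Answer: 4 5 1 6 0 1 3 7 1 5 0 0 7 2

Derivation:
Move 1: P1 pit2 -> P1=[2,3,0,6,5,5](1) P2=[5,3,2,4,2,4](0)
Move 2: P1 pit5 -> P1=[2,3,0,6,5,0](2) P2=[6,4,3,5,2,4](0)
Move 3: P2 pit1 -> P1=[2,3,0,6,5,0](2) P2=[6,0,4,6,3,5](0)
Move 4: P2 pit3 -> P1=[3,4,1,6,5,0](2) P2=[6,0,4,0,4,6](1)
Move 5: P1 pit4 -> P1=[3,4,1,6,0,1](3) P2=[7,1,5,0,4,6](1)
Move 6: P2 pit4 -> P1=[4,5,1,6,0,1](3) P2=[7,1,5,0,0,7](2)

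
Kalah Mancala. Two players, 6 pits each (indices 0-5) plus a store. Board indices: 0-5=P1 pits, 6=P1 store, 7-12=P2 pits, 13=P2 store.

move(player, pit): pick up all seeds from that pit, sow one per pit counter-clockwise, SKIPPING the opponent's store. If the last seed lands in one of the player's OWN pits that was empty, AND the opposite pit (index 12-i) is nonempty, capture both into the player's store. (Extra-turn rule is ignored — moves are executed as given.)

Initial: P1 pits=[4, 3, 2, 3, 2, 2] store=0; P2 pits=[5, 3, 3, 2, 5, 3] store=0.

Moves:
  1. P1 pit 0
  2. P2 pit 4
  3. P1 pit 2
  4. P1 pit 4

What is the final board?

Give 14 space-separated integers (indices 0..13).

Move 1: P1 pit0 -> P1=[0,4,3,4,3,2](0) P2=[5,3,3,2,5,3](0)
Move 2: P2 pit4 -> P1=[1,5,4,4,3,2](0) P2=[5,3,3,2,0,4](1)
Move 3: P1 pit2 -> P1=[1,5,0,5,4,3](1) P2=[5,3,3,2,0,4](1)
Move 4: P1 pit4 -> P1=[1,5,0,5,0,4](2) P2=[6,4,3,2,0,4](1)

Answer: 1 5 0 5 0 4 2 6 4 3 2 0 4 1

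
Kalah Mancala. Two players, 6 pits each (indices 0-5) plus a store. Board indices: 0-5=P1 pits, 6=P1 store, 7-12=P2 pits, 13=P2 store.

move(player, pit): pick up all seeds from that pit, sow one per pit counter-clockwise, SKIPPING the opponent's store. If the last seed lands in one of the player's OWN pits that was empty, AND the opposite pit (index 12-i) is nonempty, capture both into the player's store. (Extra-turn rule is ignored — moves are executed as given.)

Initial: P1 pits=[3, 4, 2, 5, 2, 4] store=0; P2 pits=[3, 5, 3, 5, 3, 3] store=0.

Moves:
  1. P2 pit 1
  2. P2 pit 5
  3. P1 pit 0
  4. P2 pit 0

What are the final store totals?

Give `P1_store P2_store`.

Answer: 0 2

Derivation:
Move 1: P2 pit1 -> P1=[3,4,2,5,2,4](0) P2=[3,0,4,6,4,4](1)
Move 2: P2 pit5 -> P1=[4,5,3,5,2,4](0) P2=[3,0,4,6,4,0](2)
Move 3: P1 pit0 -> P1=[0,6,4,6,3,4](0) P2=[3,0,4,6,4,0](2)
Move 4: P2 pit0 -> P1=[0,6,4,6,3,4](0) P2=[0,1,5,7,4,0](2)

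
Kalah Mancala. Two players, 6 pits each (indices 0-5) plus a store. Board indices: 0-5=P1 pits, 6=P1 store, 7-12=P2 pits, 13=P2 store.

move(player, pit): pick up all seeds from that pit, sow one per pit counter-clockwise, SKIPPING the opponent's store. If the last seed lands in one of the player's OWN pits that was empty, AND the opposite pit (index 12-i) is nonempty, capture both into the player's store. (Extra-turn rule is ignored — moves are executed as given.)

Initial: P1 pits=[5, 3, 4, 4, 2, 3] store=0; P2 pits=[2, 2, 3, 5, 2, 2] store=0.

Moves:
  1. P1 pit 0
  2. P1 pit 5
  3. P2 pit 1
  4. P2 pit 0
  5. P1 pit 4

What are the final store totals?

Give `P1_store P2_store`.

Move 1: P1 pit0 -> P1=[0,4,5,5,3,4](0) P2=[2,2,3,5,2,2](0)
Move 2: P1 pit5 -> P1=[0,4,5,5,3,0](1) P2=[3,3,4,5,2,2](0)
Move 3: P2 pit1 -> P1=[0,4,5,5,3,0](1) P2=[3,0,5,6,3,2](0)
Move 4: P2 pit0 -> P1=[0,4,5,5,3,0](1) P2=[0,1,6,7,3,2](0)
Move 5: P1 pit4 -> P1=[0,4,5,5,0,1](2) P2=[1,1,6,7,3,2](0)

Answer: 2 0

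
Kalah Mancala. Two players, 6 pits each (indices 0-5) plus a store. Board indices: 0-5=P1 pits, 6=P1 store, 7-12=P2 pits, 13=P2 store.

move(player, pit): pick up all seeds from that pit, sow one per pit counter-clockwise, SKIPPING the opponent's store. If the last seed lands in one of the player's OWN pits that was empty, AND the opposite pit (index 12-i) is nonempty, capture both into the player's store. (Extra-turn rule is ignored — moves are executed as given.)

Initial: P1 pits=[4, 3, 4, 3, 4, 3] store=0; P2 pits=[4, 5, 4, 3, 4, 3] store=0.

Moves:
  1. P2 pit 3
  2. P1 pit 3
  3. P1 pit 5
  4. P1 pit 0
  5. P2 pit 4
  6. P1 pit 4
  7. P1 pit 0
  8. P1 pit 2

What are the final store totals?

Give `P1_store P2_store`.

Answer: 4 2

Derivation:
Move 1: P2 pit3 -> P1=[4,3,4,3,4,3](0) P2=[4,5,4,0,5,4](1)
Move 2: P1 pit3 -> P1=[4,3,4,0,5,4](1) P2=[4,5,4,0,5,4](1)
Move 3: P1 pit5 -> P1=[4,3,4,0,5,0](2) P2=[5,6,5,0,5,4](1)
Move 4: P1 pit0 -> P1=[0,4,5,1,6,0](2) P2=[5,6,5,0,5,4](1)
Move 5: P2 pit4 -> P1=[1,5,6,1,6,0](2) P2=[5,6,5,0,0,5](2)
Move 6: P1 pit4 -> P1=[1,5,6,1,0,1](3) P2=[6,7,6,1,0,5](2)
Move 7: P1 pit0 -> P1=[0,6,6,1,0,1](3) P2=[6,7,6,1,0,5](2)
Move 8: P1 pit2 -> P1=[0,6,0,2,1,2](4) P2=[7,8,6,1,0,5](2)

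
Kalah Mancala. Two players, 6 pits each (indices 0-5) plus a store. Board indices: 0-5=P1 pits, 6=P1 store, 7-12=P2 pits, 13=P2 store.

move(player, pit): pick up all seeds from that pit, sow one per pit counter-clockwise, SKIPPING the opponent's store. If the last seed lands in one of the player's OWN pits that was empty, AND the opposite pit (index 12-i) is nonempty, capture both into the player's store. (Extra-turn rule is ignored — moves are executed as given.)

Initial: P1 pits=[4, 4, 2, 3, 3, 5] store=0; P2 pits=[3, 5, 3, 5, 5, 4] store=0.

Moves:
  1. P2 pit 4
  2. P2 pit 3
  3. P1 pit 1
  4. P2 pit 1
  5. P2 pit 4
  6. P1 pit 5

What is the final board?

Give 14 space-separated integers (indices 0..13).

Move 1: P2 pit4 -> P1=[5,5,3,3,3,5](0) P2=[3,5,3,5,0,5](1)
Move 2: P2 pit3 -> P1=[6,6,3,3,3,5](0) P2=[3,5,3,0,1,6](2)
Move 3: P1 pit1 -> P1=[6,0,4,4,4,6](1) P2=[4,5,3,0,1,6](2)
Move 4: P2 pit1 -> P1=[6,0,4,4,4,6](1) P2=[4,0,4,1,2,7](3)
Move 5: P2 pit4 -> P1=[6,0,4,4,4,6](1) P2=[4,0,4,1,0,8](4)
Move 6: P1 pit5 -> P1=[6,0,4,4,4,0](2) P2=[5,1,5,2,1,8](4)

Answer: 6 0 4 4 4 0 2 5 1 5 2 1 8 4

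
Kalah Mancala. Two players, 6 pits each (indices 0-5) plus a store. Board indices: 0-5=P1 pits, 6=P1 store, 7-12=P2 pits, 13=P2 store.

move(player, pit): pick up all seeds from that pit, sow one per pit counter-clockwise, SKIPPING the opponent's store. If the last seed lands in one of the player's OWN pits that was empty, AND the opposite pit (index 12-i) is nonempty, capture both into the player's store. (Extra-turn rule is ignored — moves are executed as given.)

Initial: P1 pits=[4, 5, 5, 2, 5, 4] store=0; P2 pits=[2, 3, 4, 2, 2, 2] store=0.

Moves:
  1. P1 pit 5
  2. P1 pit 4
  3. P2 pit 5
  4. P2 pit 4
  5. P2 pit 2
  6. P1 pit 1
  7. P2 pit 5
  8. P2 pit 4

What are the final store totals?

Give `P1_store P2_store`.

Move 1: P1 pit5 -> P1=[4,5,5,2,5,0](1) P2=[3,4,5,2,2,2](0)
Move 2: P1 pit4 -> P1=[4,5,5,2,0,1](2) P2=[4,5,6,2,2,2](0)
Move 3: P2 pit5 -> P1=[5,5,5,2,0,1](2) P2=[4,5,6,2,2,0](1)
Move 4: P2 pit4 -> P1=[5,5,5,2,0,1](2) P2=[4,5,6,2,0,1](2)
Move 5: P2 pit2 -> P1=[6,6,5,2,0,1](2) P2=[4,5,0,3,1,2](3)
Move 6: P1 pit1 -> P1=[6,0,6,3,1,2](3) P2=[5,5,0,3,1,2](3)
Move 7: P2 pit5 -> P1=[7,0,6,3,1,2](3) P2=[5,5,0,3,1,0](4)
Move 8: P2 pit4 -> P1=[0,0,6,3,1,2](3) P2=[5,5,0,3,0,0](12)

Answer: 3 12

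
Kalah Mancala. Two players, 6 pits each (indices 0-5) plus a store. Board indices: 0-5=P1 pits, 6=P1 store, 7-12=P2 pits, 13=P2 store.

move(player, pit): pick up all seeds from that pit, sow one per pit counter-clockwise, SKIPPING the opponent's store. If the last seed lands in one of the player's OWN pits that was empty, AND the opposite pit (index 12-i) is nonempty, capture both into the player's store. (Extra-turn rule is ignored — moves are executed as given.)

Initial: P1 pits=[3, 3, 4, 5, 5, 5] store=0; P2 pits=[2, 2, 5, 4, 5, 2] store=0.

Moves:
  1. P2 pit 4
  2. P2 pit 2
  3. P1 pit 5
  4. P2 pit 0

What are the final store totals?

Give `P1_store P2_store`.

Move 1: P2 pit4 -> P1=[4,4,5,5,5,5](0) P2=[2,2,5,4,0,3](1)
Move 2: P2 pit2 -> P1=[5,4,5,5,5,5](0) P2=[2,2,0,5,1,4](2)
Move 3: P1 pit5 -> P1=[5,4,5,5,5,0](1) P2=[3,3,1,6,1,4](2)
Move 4: P2 pit0 -> P1=[5,4,5,5,5,0](1) P2=[0,4,2,7,1,4](2)

Answer: 1 2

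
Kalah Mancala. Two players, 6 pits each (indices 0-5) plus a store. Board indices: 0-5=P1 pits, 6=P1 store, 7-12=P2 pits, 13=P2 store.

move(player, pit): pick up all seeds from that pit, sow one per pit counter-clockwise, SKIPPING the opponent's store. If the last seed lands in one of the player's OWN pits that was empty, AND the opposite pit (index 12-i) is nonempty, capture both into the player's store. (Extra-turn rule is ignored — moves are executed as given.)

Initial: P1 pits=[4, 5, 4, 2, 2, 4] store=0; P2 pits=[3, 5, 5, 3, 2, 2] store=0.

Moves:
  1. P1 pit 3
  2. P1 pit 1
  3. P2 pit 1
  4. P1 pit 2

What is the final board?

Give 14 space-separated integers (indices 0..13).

Answer: 4 0 0 2 5 7 2 4 0 6 4 3 3 1

Derivation:
Move 1: P1 pit3 -> P1=[4,5,4,0,3,5](0) P2=[3,5,5,3,2,2](0)
Move 2: P1 pit1 -> P1=[4,0,5,1,4,6](1) P2=[3,5,5,3,2,2](0)
Move 3: P2 pit1 -> P1=[4,0,5,1,4,6](1) P2=[3,0,6,4,3,3](1)
Move 4: P1 pit2 -> P1=[4,0,0,2,5,7](2) P2=[4,0,6,4,3,3](1)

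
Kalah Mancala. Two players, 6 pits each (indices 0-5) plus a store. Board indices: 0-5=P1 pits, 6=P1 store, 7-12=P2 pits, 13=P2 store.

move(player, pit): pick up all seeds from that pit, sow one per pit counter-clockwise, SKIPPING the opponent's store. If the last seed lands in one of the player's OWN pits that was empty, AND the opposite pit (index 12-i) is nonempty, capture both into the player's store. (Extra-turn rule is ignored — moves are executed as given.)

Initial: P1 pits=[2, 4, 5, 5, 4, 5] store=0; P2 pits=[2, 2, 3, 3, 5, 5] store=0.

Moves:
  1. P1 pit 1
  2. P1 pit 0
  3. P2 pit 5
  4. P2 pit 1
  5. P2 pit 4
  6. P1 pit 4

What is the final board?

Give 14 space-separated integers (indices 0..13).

Answer: 2 3 9 7 0 7 1 3 1 5 4 0 1 2

Derivation:
Move 1: P1 pit1 -> P1=[2,0,6,6,5,6](0) P2=[2,2,3,3,5,5](0)
Move 2: P1 pit0 -> P1=[0,1,7,6,5,6](0) P2=[2,2,3,3,5,5](0)
Move 3: P2 pit5 -> P1=[1,2,8,7,5,6](0) P2=[2,2,3,3,5,0](1)
Move 4: P2 pit1 -> P1=[1,2,8,7,5,6](0) P2=[2,0,4,4,5,0](1)
Move 5: P2 pit4 -> P1=[2,3,9,7,5,6](0) P2=[2,0,4,4,0,1](2)
Move 6: P1 pit4 -> P1=[2,3,9,7,0,7](1) P2=[3,1,5,4,0,1](2)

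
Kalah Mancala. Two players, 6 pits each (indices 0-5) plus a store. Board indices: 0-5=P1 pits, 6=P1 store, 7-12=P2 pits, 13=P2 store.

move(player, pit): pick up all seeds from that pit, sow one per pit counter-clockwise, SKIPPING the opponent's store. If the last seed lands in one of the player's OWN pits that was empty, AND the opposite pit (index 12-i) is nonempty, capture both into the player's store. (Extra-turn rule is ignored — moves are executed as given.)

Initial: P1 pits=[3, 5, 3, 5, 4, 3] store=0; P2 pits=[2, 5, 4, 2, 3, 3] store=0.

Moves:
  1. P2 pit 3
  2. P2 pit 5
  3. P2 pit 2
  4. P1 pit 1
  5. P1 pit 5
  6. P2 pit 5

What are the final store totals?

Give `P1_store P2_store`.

Move 1: P2 pit3 -> P1=[3,5,3,5,4,3](0) P2=[2,5,4,0,4,4](0)
Move 2: P2 pit5 -> P1=[4,6,4,5,4,3](0) P2=[2,5,4,0,4,0](1)
Move 3: P2 pit2 -> P1=[4,6,4,5,4,3](0) P2=[2,5,0,1,5,1](2)
Move 4: P1 pit1 -> P1=[4,0,5,6,5,4](1) P2=[3,5,0,1,5,1](2)
Move 5: P1 pit5 -> P1=[4,0,5,6,5,0](2) P2=[4,6,1,1,5,1](2)
Move 6: P2 pit5 -> P1=[4,0,5,6,5,0](2) P2=[4,6,1,1,5,0](3)

Answer: 2 3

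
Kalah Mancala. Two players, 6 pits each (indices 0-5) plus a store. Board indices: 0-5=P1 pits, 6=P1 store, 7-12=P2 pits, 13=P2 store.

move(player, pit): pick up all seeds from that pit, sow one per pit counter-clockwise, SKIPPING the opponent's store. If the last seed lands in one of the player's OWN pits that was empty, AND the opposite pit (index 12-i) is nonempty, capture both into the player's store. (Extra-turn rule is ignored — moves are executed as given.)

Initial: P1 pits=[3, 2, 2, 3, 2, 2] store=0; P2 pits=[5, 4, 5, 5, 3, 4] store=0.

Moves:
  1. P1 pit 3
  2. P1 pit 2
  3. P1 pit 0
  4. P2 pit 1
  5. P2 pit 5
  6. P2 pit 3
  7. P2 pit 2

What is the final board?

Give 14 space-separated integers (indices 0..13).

Answer: 3 6 3 3 4 3 1 5 0 0 1 6 2 3

Derivation:
Move 1: P1 pit3 -> P1=[3,2,2,0,3,3](1) P2=[5,4,5,5,3,4](0)
Move 2: P1 pit2 -> P1=[3,2,0,1,4,3](1) P2=[5,4,5,5,3,4](0)
Move 3: P1 pit0 -> P1=[0,3,1,2,4,3](1) P2=[5,4,5,5,3,4](0)
Move 4: P2 pit1 -> P1=[0,3,1,2,4,3](1) P2=[5,0,6,6,4,5](0)
Move 5: P2 pit5 -> P1=[1,4,2,3,4,3](1) P2=[5,0,6,6,4,0](1)
Move 6: P2 pit3 -> P1=[2,5,3,3,4,3](1) P2=[5,0,6,0,5,1](2)
Move 7: P2 pit2 -> P1=[3,6,3,3,4,3](1) P2=[5,0,0,1,6,2](3)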